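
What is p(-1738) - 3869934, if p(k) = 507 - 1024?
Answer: -3870451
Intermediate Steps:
p(k) = -517
p(-1738) - 3869934 = -517 - 3869934 = -3870451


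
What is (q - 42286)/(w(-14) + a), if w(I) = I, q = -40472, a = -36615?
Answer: 82758/36629 ≈ 2.2594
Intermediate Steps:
(q - 42286)/(w(-14) + a) = (-40472 - 42286)/(-14 - 36615) = -82758/(-36629) = -82758*(-1/36629) = 82758/36629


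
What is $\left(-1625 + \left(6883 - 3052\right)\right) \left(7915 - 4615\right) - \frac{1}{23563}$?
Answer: $\frac{171533927399}{23563} \approx 7.2798 \cdot 10^{6}$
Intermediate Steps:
$\left(-1625 + \left(6883 - 3052\right)\right) \left(7915 - 4615\right) - \frac{1}{23563} = \left(-1625 + \left(6883 - 3052\right)\right) 3300 - \frac{1}{23563} = \left(-1625 + 3831\right) 3300 - \frac{1}{23563} = 2206 \cdot 3300 - \frac{1}{23563} = 7279800 - \frac{1}{23563} = \frac{171533927399}{23563}$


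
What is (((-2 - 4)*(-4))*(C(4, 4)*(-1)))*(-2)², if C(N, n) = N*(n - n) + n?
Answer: -384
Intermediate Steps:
C(N, n) = n (C(N, n) = N*0 + n = 0 + n = n)
(((-2 - 4)*(-4))*(C(4, 4)*(-1)))*(-2)² = (((-2 - 4)*(-4))*(4*(-1)))*(-2)² = (-6*(-4)*(-4))*4 = (24*(-4))*4 = -96*4 = -384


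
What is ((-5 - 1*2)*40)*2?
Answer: -560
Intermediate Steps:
((-5 - 1*2)*40)*2 = ((-5 - 2)*40)*2 = -7*40*2 = -280*2 = -560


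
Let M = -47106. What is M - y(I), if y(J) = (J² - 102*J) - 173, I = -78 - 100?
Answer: -96773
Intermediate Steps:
I = -178
y(J) = -173 + J² - 102*J
M - y(I) = -47106 - (-173 + (-178)² - 102*(-178)) = -47106 - (-173 + 31684 + 18156) = -47106 - 1*49667 = -47106 - 49667 = -96773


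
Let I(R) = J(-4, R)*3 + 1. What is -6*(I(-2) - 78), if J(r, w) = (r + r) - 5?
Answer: 696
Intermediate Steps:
J(r, w) = -5 + 2*r (J(r, w) = 2*r - 5 = -5 + 2*r)
I(R) = -38 (I(R) = (-5 + 2*(-4))*3 + 1 = (-5 - 8)*3 + 1 = -13*3 + 1 = -39 + 1 = -38)
-6*(I(-2) - 78) = -6*(-38 - 78) = -6*(-116) = 696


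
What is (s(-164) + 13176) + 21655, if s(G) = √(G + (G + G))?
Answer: 34831 + 2*I*√123 ≈ 34831.0 + 22.181*I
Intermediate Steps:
s(G) = √3*√G (s(G) = √(G + 2*G) = √(3*G) = √3*√G)
(s(-164) + 13176) + 21655 = (√3*√(-164) + 13176) + 21655 = (√3*(2*I*√41) + 13176) + 21655 = (2*I*√123 + 13176) + 21655 = (13176 + 2*I*√123) + 21655 = 34831 + 2*I*√123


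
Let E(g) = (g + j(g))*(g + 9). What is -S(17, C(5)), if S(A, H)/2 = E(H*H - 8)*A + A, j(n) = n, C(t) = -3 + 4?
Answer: 918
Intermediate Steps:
C(t) = 1
E(g) = 2*g*(9 + g) (E(g) = (g + g)*(g + 9) = (2*g)*(9 + g) = 2*g*(9 + g))
S(A, H) = 2*A + 4*A*(1 + H**2)*(-8 + H**2) (S(A, H) = 2*((2*(H*H - 8)*(9 + (H*H - 8)))*A + A) = 2*((2*(H**2 - 8)*(9 + (H**2 - 8)))*A + A) = 2*((2*(-8 + H**2)*(9 + (-8 + H**2)))*A + A) = 2*((2*(-8 + H**2)*(1 + H**2))*A + A) = 2*((2*(1 + H**2)*(-8 + H**2))*A + A) = 2*(2*A*(1 + H**2)*(-8 + H**2) + A) = 2*(A + 2*A*(1 + H**2)*(-8 + H**2)) = 2*A + 4*A*(1 + H**2)*(-8 + H**2))
-S(17, C(5)) = -2*17*(-15 - 14*1**2 + 2*1**4) = -2*17*(-15 - 14*1 + 2*1) = -2*17*(-15 - 14 + 2) = -2*17*(-27) = -1*(-918) = 918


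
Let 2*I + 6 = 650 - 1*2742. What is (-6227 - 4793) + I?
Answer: -12069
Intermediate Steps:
I = -1049 (I = -3 + (650 - 1*2742)/2 = -3 + (650 - 2742)/2 = -3 + (½)*(-2092) = -3 - 1046 = -1049)
(-6227 - 4793) + I = (-6227 - 4793) - 1049 = -11020 - 1049 = -12069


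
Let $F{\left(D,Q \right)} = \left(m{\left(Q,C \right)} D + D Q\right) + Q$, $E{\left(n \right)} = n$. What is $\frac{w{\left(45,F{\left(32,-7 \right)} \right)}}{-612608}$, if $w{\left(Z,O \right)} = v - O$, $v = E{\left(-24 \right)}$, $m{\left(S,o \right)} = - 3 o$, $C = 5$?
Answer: $- \frac{687}{612608} \approx -0.0011214$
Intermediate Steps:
$F{\left(D,Q \right)} = Q - 15 D + D Q$ ($F{\left(D,Q \right)} = \left(\left(-3\right) 5 D + D Q\right) + Q = \left(- 15 D + D Q\right) + Q = Q - 15 D + D Q$)
$v = -24$
$w{\left(Z,O \right)} = -24 - O$
$\frac{w{\left(45,F{\left(32,-7 \right)} \right)}}{-612608} = \frac{-24 - \left(-7 - 480 + 32 \left(-7\right)\right)}{-612608} = \left(-24 - \left(-7 - 480 - 224\right)\right) \left(- \frac{1}{612608}\right) = \left(-24 - -711\right) \left(- \frac{1}{612608}\right) = \left(-24 + 711\right) \left(- \frac{1}{612608}\right) = 687 \left(- \frac{1}{612608}\right) = - \frac{687}{612608}$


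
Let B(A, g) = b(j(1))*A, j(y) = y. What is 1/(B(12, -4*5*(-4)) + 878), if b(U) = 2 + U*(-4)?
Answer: 1/854 ≈ 0.0011710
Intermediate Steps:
b(U) = 2 - 4*U
B(A, g) = -2*A (B(A, g) = (2 - 4*1)*A = (2 - 4)*A = -2*A)
1/(B(12, -4*5*(-4)) + 878) = 1/(-2*12 + 878) = 1/(-24 + 878) = 1/854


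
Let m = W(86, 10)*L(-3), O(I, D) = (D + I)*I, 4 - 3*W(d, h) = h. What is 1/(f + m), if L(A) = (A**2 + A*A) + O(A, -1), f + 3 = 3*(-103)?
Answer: -1/372 ≈ -0.0026882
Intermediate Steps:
W(d, h) = 4/3 - h/3
O(I, D) = I*(D + I)
f = -312 (f = -3 + 3*(-103) = -3 - 309 = -312)
L(A) = 2*A**2 + A*(-1 + A) (L(A) = (A**2 + A*A) + A*(-1 + A) = (A**2 + A**2) + A*(-1 + A) = 2*A**2 + A*(-1 + A))
m = -60 (m = (4/3 - 1/3*10)*(-3*(-1 + 3*(-3))) = (4/3 - 10/3)*(-3*(-1 - 9)) = -(-6)*(-10) = -2*30 = -60)
1/(f + m) = 1/(-312 - 60) = 1/(-372) = -1/372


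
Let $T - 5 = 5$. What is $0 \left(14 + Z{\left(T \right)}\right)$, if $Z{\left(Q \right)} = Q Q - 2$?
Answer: $0$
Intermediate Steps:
$T = 10$ ($T = 5 + 5 = 10$)
$Z{\left(Q \right)} = -2 + Q^{2}$ ($Z{\left(Q \right)} = Q^{2} - 2 = -2 + Q^{2}$)
$0 \left(14 + Z{\left(T \right)}\right) = 0 \left(14 - \left(2 - 10^{2}\right)\right) = 0 \left(14 + \left(-2 + 100\right)\right) = 0 \left(14 + 98\right) = 0 \cdot 112 = 0$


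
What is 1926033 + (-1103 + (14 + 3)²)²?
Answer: 2588629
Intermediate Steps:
1926033 + (-1103 + (14 + 3)²)² = 1926033 + (-1103 + 17²)² = 1926033 + (-1103 + 289)² = 1926033 + (-814)² = 1926033 + 662596 = 2588629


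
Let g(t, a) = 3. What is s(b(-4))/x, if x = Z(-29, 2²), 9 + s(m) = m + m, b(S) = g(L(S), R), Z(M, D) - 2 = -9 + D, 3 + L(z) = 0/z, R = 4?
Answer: 1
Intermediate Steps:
L(z) = -3 (L(z) = -3 + 0/z = -3 + 0 = -3)
Z(M, D) = -7 + D (Z(M, D) = 2 + (-9 + D) = -7 + D)
b(S) = 3
s(m) = -9 + 2*m (s(m) = -9 + (m + m) = -9 + 2*m)
x = -3 (x = -7 + 2² = -7 + 4 = -3)
s(b(-4))/x = (-9 + 2*3)/(-3) = (-9 + 6)*(-⅓) = -3*(-⅓) = 1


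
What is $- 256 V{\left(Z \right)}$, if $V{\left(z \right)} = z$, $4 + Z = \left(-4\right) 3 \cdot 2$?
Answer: $7168$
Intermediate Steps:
$Z = -28$ ($Z = -4 + \left(-4\right) 3 \cdot 2 = -4 - 24 = -28$)
$- 256 V{\left(Z \right)} = \left(-256\right) \left(-28\right) = 7168$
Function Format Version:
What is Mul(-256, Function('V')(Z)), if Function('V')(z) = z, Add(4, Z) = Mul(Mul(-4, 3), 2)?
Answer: 7168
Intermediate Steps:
Z = -28 (Z = Add(-4, Mul(Mul(-4, 3), 2)) = Add(-4, Mul(-12, 2)) = Add(-4, -24) = -28)
Mul(-256, Function('V')(Z)) = Mul(-256, -28) = 7168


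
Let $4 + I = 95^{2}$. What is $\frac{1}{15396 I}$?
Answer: $\frac{1}{138887316} \approx 7.2001 \cdot 10^{-9}$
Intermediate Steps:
$I = 9021$ ($I = -4 + 95^{2} = -4 + 9025 = 9021$)
$\frac{1}{15396 I} = \frac{1}{15396 \cdot 9021} = \frac{1}{15396} \cdot \frac{1}{9021} = \frac{1}{138887316}$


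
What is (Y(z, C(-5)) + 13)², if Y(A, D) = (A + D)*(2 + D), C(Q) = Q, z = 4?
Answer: 256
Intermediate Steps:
Y(A, D) = (2 + D)*(A + D)
(Y(z, C(-5)) + 13)² = (((-5)² + 2*4 + 2*(-5) + 4*(-5)) + 13)² = ((25 + 8 - 10 - 20) + 13)² = (3 + 13)² = 16² = 256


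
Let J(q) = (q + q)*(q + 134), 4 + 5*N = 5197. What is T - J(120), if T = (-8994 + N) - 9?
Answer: -344622/5 ≈ -68924.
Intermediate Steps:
N = 5193/5 (N = -4/5 + (1/5)*5197 = -4/5 + 5197/5 = 5193/5 ≈ 1038.6)
J(q) = 2*q*(134 + q) (J(q) = (2*q)*(134 + q) = 2*q*(134 + q))
T = -39822/5 (T = (-8994 + 5193/5) - 9 = -39777/5 - 9 = -39822/5 ≈ -7964.4)
T - J(120) = -39822/5 - 2*120*(134 + 120) = -39822/5 - 2*120*254 = -39822/5 - 1*60960 = -39822/5 - 60960 = -344622/5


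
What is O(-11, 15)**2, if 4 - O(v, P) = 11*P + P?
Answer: 30976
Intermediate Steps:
O(v, P) = 4 - 12*P (O(v, P) = 4 - (11*P + P) = 4 - 12*P)
O(-11, 15)**2 = (4 - 12*15)**2 = (4 - 180)**2 = (-176)**2 = 30976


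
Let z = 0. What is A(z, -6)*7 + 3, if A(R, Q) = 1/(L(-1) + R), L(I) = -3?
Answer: ⅔ ≈ 0.66667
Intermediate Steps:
A(R, Q) = 1/(-3 + R)
A(z, -6)*7 + 3 = 7/(-3 + 0) + 3 = 7/(-3) + 3 = -⅓*7 + 3 = -7/3 + 3 = ⅔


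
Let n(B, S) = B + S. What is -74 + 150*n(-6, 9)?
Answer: 376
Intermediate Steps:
-74 + 150*n(-6, 9) = -74 + 150*(-6 + 9) = -74 + 150*3 = -74 + 450 = 376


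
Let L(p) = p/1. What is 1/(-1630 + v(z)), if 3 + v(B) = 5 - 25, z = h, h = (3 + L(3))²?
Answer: -1/1653 ≈ -0.00060496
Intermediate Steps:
L(p) = p (L(p) = p*1 = p)
h = 36 (h = (3 + 3)² = 6² = 36)
z = 36
v(B) = -23 (v(B) = -3 + (5 - 25) = -3 - 20 = -23)
1/(-1630 + v(z)) = 1/(-1630 - 23) = 1/(-1653) = -1/1653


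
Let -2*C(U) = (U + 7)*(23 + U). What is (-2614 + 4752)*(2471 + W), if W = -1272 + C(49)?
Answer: -1746746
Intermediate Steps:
C(U) = -(7 + U)*(23 + U)/2 (C(U) = -(U + 7)*(23 + U)/2 = -(7 + U)*(23 + U)/2)
W = -3288 (W = -1272 + (-161/2 - 15*49 - ½*49²) = -1272 + (-161/2 - 735 - ½*2401) = -1272 + (-161/2 - 735 - 2401/2) = -1272 - 2016 = -3288)
(-2614 + 4752)*(2471 + W) = (-2614 + 4752)*(2471 - 3288) = 2138*(-817) = -1746746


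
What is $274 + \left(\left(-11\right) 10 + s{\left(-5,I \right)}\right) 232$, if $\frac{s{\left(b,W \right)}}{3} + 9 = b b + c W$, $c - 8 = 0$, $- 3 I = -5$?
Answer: $-4830$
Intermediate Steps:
$I = \frac{5}{3}$ ($I = \left(- \frac{1}{3}\right) \left(-5\right) = \frac{5}{3} \approx 1.6667$)
$c = 8$ ($c = 8 + 0 = 8$)
$s{\left(b,W \right)} = -27 + 3 b^{2} + 24 W$ ($s{\left(b,W \right)} = -27 + 3 \left(b b + 8 W\right) = -27 + 3 \left(b^{2} + 8 W\right) = -27 + \left(3 b^{2} + 24 W\right) = -27 + 3 b^{2} + 24 W$)
$274 + \left(\left(-11\right) 10 + s{\left(-5,I \right)}\right) 232 = 274 + \left(\left(-11\right) 10 + \left(-27 + 3 \left(-5\right)^{2} + 24 \cdot \frac{5}{3}\right)\right) 232 = 274 + \left(-110 + \left(-27 + 3 \cdot 25 + 40\right)\right) 232 = 274 + \left(-110 + \left(-27 + 75 + 40\right)\right) 232 = 274 + \left(-110 + 88\right) 232 = 274 - 5104 = -4830$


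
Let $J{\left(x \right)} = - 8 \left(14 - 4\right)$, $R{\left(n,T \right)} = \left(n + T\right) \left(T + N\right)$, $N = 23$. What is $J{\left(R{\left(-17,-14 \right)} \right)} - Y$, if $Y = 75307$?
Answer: $-75387$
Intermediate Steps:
$R{\left(n,T \right)} = \left(23 + T\right) \left(T + n\right)$ ($R{\left(n,T \right)} = \left(n + T\right) \left(T + 23\right) = \left(T + n\right) \left(23 + T\right) = \left(23 + T\right) \left(T + n\right)$)
$J{\left(x \right)} = -80$ ($J{\left(x \right)} = \left(-8\right) 10 = -80$)
$J{\left(R{\left(-17,-14 \right)} \right)} - Y = -80 - 75307 = -75387$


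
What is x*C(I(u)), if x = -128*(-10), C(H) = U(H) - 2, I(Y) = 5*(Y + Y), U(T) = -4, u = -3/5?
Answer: -7680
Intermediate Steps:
u = -3/5 (u = -3*1/5 = -3/5 ≈ -0.60000)
I(Y) = 10*Y (I(Y) = 5*(2*Y) = 10*Y)
C(H) = -6 (C(H) = -4 - 2 = -6)
x = 1280
x*C(I(u)) = 1280*(-6) = -7680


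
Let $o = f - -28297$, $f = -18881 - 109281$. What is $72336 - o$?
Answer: $172201$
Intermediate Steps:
$f = -128162$ ($f = -18881 - 109281 = -128162$)
$o = -99865$ ($o = -128162 - -28297 = -128162 + 28297 = -99865$)
$72336 - o = 72336 - -99865 = 72336 + 99865 = 172201$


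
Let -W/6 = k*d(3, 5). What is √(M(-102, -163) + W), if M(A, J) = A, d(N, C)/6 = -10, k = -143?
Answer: I*√51582 ≈ 227.12*I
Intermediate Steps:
d(N, C) = -60 (d(N, C) = 6*(-10) = -60)
W = -51480 (W = -(-858)*(-60) = -6*8580 = -51480)
√(M(-102, -163) + W) = √(-102 - 51480) = √(-51582) = I*√51582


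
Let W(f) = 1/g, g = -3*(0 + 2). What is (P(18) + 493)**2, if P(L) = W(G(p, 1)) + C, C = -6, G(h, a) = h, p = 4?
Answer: 8532241/36 ≈ 2.3701e+5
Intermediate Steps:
g = -6 (g = -3*2 = -6)
W(f) = -1/6 (W(f) = 1/(-6) = -1/6)
P(L) = -37/6 (P(L) = -1/6 - 6 = -37/6)
(P(18) + 493)**2 = (-37/6 + 493)**2 = (2921/6)**2 = 8532241/36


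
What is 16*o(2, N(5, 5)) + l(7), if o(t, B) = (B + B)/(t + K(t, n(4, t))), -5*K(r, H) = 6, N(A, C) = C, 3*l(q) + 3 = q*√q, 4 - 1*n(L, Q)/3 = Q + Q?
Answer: 199 + 7*√7/3 ≈ 205.17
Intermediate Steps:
n(L, Q) = 12 - 6*Q (n(L, Q) = 12 - 3*(Q + Q) = 12 - 6*Q)
l(q) = -1 + q^(3/2)/3 (l(q) = -1 + (q*√q)/3 = -1 + q^(3/2)/3)
K(r, H) = -6/5 (K(r, H) = -⅕*6 = -6/5)
o(t, B) = 2*B/(-6/5 + t) (o(t, B) = (B + B)/(t - 6/5) = (2*B)/(-6/5 + t) = 2*B/(-6/5 + t))
16*o(2, N(5, 5)) + l(7) = 16*(10*5/(-6 + 5*2)) + (-1 + 7^(3/2)/3) = 16*(10*5/(-6 + 10)) + (-1 + (7*√7)/3) = 16*(10*5/4) + (-1 + 7*√7/3) = 16*(10*5*(¼)) + (-1 + 7*√7/3) = 16*(25/2) + (-1 + 7*√7/3) = 200 + (-1 + 7*√7/3) = 199 + 7*√7/3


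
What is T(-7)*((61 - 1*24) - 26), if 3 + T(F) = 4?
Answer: 11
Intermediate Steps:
T(F) = 1 (T(F) = -3 + 4 = 1)
T(-7)*((61 - 1*24) - 26) = 1*((61 - 1*24) - 26) = 1*((61 - 24) - 26) = 1*(37 - 26) = 1*11 = 11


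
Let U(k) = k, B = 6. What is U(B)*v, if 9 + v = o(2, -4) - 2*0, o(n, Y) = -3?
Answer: -72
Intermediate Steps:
v = -12 (v = -9 + (-3 - 2*0) = -9 + (-3 + 0) = -9 - 3 = -12)
U(B)*v = 6*(-12) = -72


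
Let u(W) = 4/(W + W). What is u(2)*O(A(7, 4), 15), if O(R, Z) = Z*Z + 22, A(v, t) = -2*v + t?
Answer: 247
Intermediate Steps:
A(v, t) = t - 2*v
O(R, Z) = 22 + Z² (O(R, Z) = Z² + 22 = 22 + Z²)
u(W) = 2/W (u(W) = 4/((2*W)) = 4*(1/(2*W)) = 2/W)
u(2)*O(A(7, 4), 15) = (2/2)*(22 + 15²) = (2*(½))*(22 + 225) = 1*247 = 247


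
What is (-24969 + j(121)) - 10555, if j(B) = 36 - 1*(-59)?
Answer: -35429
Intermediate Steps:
j(B) = 95 (j(B) = 36 + 59 = 95)
(-24969 + j(121)) - 10555 = (-24969 + 95) - 10555 = -24874 - 10555 = -35429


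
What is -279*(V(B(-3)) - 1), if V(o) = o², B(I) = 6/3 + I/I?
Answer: -2232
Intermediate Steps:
B(I) = 3 (B(I) = 6*(⅓) + 1 = 2 + 1 = 3)
-279*(V(B(-3)) - 1) = -279*(3² - 1) = -279*(9 - 1) = -279*8 = -2232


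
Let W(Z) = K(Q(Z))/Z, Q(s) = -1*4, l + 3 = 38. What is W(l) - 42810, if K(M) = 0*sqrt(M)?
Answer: -42810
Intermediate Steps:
l = 35 (l = -3 + 38 = 35)
Q(s) = -4
K(M) = 0
W(Z) = 0 (W(Z) = 0/Z = 0)
W(l) - 42810 = 0 - 42810 = -42810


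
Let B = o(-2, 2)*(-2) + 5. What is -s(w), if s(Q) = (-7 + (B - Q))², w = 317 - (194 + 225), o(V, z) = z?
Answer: -9216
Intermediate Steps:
B = 1 (B = 2*(-2) + 5 = -4 + 5 = 1)
w = -102 (w = 317 - 1*419 = 317 - 419 = -102)
s(Q) = (-6 - Q)² (s(Q) = (-7 + (1 - Q))² = (-6 - Q)²)
-s(w) = -(6 - 102)² = -1*(-96)² = -1*9216 = -9216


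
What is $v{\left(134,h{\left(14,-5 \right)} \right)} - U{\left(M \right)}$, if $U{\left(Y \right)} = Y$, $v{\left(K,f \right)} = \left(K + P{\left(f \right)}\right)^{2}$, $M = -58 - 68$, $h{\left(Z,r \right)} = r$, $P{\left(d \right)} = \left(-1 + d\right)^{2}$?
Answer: $29026$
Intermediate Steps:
$M = -126$ ($M = -58 - 68 = -126$)
$v{\left(K,f \right)} = \left(K + \left(-1 + f\right)^{2}\right)^{2}$
$v{\left(134,h{\left(14,-5 \right)} \right)} - U{\left(M \right)} = \left(134 + \left(-1 - 5\right)^{2}\right)^{2} - -126 = \left(134 + \left(-6\right)^{2}\right)^{2} + 126 = \left(134 + 36\right)^{2} + 126 = 170^{2} + 126 = 28900 + 126 = 29026$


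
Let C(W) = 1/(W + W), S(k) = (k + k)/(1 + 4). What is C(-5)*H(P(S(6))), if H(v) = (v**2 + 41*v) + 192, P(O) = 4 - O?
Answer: -3252/125 ≈ -26.016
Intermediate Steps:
S(k) = 2*k/5 (S(k) = (2*k)/5 = (2*k)*(1/5) = 2*k/5)
C(W) = 1/(2*W)
H(v) = 192 + v**2 + 41*v
C(-5)*H(P(S(6))) = ((1/2)/(-5))*(192 + (4 - 2*6/5)**2 + 41*(4 - 2*6/5)) = ((1/2)*(-1/5))*(192 + (4 - 1*12/5)**2 + 41*(4 - 1*12/5)) = -(192 + (4 - 12/5)**2 + 41*(4 - 12/5))/10 = -(192 + (8/5)**2 + 41*(8/5))/10 = -(192 + 64/25 + 328/5)/10 = -1/10*6504/25 = -3252/125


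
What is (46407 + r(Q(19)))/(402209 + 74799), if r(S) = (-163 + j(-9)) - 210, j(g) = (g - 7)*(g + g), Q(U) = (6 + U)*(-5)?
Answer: 23161/238504 ≈ 0.097109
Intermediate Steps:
Q(U) = -30 - 5*U
j(g) = 2*g*(-7 + g) (j(g) = (-7 + g)*(2*g) = 2*g*(-7 + g))
r(S) = -85 (r(S) = (-163 + 2*(-9)*(-7 - 9)) - 210 = (-163 + 2*(-9)*(-16)) - 210 = (-163 + 288) - 210 = 125 - 210 = -85)
(46407 + r(Q(19)))/(402209 + 74799) = (46407 - 85)/(402209 + 74799) = 46322/477008 = 46322*(1/477008) = 23161/238504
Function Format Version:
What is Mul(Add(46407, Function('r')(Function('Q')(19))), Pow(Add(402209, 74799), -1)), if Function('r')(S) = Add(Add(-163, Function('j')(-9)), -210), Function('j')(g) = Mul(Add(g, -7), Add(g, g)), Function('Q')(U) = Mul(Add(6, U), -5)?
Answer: Rational(23161, 238504) ≈ 0.097109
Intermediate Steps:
Function('Q')(U) = Add(-30, Mul(-5, U))
Function('j')(g) = Mul(2, g, Add(-7, g)) (Function('j')(g) = Mul(Add(-7, g), Mul(2, g)) = Mul(2, g, Add(-7, g)))
Function('r')(S) = -85 (Function('r')(S) = Add(Add(-163, Mul(2, -9, Add(-7, -9))), -210) = Add(Add(-163, Mul(2, -9, -16)), -210) = Add(Add(-163, 288), -210) = Add(125, -210) = -85)
Mul(Add(46407, Function('r')(Function('Q')(19))), Pow(Add(402209, 74799), -1)) = Mul(Add(46407, -85), Pow(Add(402209, 74799), -1)) = Mul(46322, Pow(477008, -1)) = Mul(46322, Rational(1, 477008)) = Rational(23161, 238504)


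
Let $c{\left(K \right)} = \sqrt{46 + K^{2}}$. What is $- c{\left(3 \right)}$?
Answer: $- \sqrt{55} \approx -7.4162$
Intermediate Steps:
$- c{\left(3 \right)} = - \sqrt{46 + 3^{2}} = - \sqrt{46 + 9} = - \sqrt{55}$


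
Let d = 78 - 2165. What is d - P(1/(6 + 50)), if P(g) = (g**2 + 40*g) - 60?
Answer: -6358913/3136 ≈ -2027.7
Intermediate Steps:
d = -2087
P(g) = -60 + g**2 + 40*g
d - P(1/(6 + 50)) = -2087 - (-60 + (1/(6 + 50))**2 + 40/(6 + 50)) = -2087 - (-60 + (1/56)**2 + 40/56) = -2087 - (-60 + (1/56)**2 + 40*(1/56)) = -2087 - (-60 + 1/3136 + 5/7) = -2087 - 1*(-185919/3136) = -2087 + 185919/3136 = -6358913/3136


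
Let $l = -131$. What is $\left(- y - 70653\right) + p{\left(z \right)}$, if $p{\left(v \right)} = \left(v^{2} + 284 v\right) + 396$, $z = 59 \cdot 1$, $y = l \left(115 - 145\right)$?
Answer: $-53950$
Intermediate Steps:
$y = 3930$ ($y = - 131 \left(115 - 145\right) = \left(-131\right) \left(-30\right) = 3930$)
$z = 59$
$p{\left(v \right)} = 396 + v^{2} + 284 v$
$\left(- y - 70653\right) + p{\left(z \right)} = \left(\left(-1\right) 3930 - 70653\right) + \left(396 + 59^{2} + 284 \cdot 59\right) = \left(-3930 - 70653\right) + \left(396 + 3481 + 16756\right) = -74583 + 20633 = -53950$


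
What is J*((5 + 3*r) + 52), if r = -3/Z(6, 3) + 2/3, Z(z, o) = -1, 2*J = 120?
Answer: 4080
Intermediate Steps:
J = 60 (J = (½)*120 = 60)
r = 11/3 (r = -3/(-1) + 2/3 = -3*(-1) + 2*(⅓) = 3 + ⅔ = 11/3 ≈ 3.6667)
J*((5 + 3*r) + 52) = 60*((5 + 3*(11/3)) + 52) = 60*((5 + 11) + 52) = 60*(16 + 52) = 60*68 = 4080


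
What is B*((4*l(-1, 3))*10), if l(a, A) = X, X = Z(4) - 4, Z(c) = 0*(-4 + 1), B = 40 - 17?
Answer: -3680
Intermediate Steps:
B = 23
Z(c) = 0 (Z(c) = 0*(-3) = 0)
X = -4 (X = 0 - 4 = -4)
l(a, A) = -4
B*((4*l(-1, 3))*10) = 23*((4*(-4))*10) = 23*(-16*10) = 23*(-160) = -3680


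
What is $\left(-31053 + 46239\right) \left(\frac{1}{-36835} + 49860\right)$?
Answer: $\frac{27890502801414}{36835} \approx 7.5717 \cdot 10^{8}$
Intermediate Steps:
$\left(-31053 + 46239\right) \left(\frac{1}{-36835} + 49860\right) = 15186 \left(- \frac{1}{36835} + 49860\right) = 15186 \cdot \frac{1836593099}{36835} = \frac{27890502801414}{36835}$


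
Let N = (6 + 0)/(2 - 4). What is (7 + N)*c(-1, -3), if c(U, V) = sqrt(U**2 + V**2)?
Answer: 4*sqrt(10) ≈ 12.649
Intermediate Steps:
N = -3 (N = 6/(-2) = 6*(-1/2) = -3)
(7 + N)*c(-1, -3) = (7 - 3)*sqrt((-1)**2 + (-3)**2) = 4*sqrt(1 + 9) = 4*sqrt(10)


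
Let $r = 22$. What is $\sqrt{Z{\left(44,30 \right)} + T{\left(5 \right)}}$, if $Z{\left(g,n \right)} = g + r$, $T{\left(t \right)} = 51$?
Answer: $3 \sqrt{13} \approx 10.817$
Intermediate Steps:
$Z{\left(g,n \right)} = 22 + g$ ($Z{\left(g,n \right)} = g + 22 = 22 + g$)
$\sqrt{Z{\left(44,30 \right)} + T{\left(5 \right)}} = \sqrt{\left(22 + 44\right) + 51} = \sqrt{66 + 51} = \sqrt{117} = 3 \sqrt{13}$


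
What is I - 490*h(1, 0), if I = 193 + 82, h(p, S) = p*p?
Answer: -215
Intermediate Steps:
h(p, S) = p**2
I = 275
I - 490*h(1, 0) = 275 - 490*1**2 = 275 - 490*1 = 275 - 490 = -215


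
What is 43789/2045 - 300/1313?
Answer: 56881457/2685085 ≈ 21.184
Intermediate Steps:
43789/2045 - 300/1313 = 56881457/2685085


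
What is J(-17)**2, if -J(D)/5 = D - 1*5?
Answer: 12100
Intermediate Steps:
J(D) = 25 - 5*D (J(D) = -5*(D - 1*5) = -5*(D - 5) = -5*(-5 + D) = 25 - 5*D)
J(-17)**2 = (25 - 5*(-17))**2 = (25 + 85)**2 = 110**2 = 12100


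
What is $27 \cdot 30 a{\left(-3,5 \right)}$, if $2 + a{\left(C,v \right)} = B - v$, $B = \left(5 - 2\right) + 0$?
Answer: $-3240$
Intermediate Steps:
$B = 3$ ($B = 3 + 0 = 3$)
$a{\left(C,v \right)} = 1 - v$ ($a{\left(C,v \right)} = -2 - \left(-3 + v\right) = 1 - v$)
$27 \cdot 30 a{\left(-3,5 \right)} = 27 \cdot 30 \left(1 - 5\right) = 810 \left(1 - 5\right) = 810 \left(-4\right) = -3240$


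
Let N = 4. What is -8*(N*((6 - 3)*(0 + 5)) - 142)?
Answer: 656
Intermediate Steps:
-8*(N*((6 - 3)*(0 + 5)) - 142) = -8*(4*((6 - 3)*(0 + 5)) - 142) = -8*(4*(3*5) - 142) = -8*(4*15 - 142) = -8*(60 - 142) = -8*(-82) = 656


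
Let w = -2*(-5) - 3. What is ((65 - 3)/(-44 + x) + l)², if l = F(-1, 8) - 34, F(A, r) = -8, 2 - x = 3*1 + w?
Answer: 1261129/676 ≈ 1865.6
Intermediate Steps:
w = 7 (w = 10 - 3 = 7)
x = -8 (x = 2 - (3*1 + 7) = 2 - (3 + 7) = 2 - 1*10 = 2 - 10 = -8)
l = -42 (l = -8 - 34 = -42)
((65 - 3)/(-44 + x) + l)² = ((65 - 3)/(-44 - 8) - 42)² = (62/(-52) - 42)² = (62*(-1/52) - 42)² = (-31/26 - 42)² = (-1123/26)² = 1261129/676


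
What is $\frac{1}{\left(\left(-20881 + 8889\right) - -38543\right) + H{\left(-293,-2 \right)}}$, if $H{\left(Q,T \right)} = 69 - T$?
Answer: $\frac{1}{26622} \approx 3.7563 \cdot 10^{-5}$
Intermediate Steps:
$\frac{1}{\left(\left(-20881 + 8889\right) - -38543\right) + H{\left(-293,-2 \right)}} = \frac{1}{\left(\left(-20881 + 8889\right) - -38543\right) + \left(69 - -2\right)} = \frac{1}{\left(-11992 + 38543\right) + \left(69 + 2\right)} = \frac{1}{26551 + 71} = \frac{1}{26622}$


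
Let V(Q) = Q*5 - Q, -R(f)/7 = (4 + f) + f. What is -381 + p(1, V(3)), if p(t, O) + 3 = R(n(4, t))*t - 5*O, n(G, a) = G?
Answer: -528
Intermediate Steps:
R(f) = -28 - 14*f (R(f) = -7*((4 + f) + f) = -7*(4 + 2*f) = -28 - 14*f)
V(Q) = 4*Q (V(Q) = 5*Q - Q = 4*Q)
p(t, O) = -3 - 84*t - 5*O (p(t, O) = -3 + ((-28 - 14*4)*t - 5*O) = -3 + ((-28 - 56)*t - 5*O) = -3 + (-84*t - 5*O) = -3 - 84*t - 5*O)
-381 + p(1, V(3)) = -381 + (-3 - 84*1 - 20*3) = -381 + (-3 - 84 - 5*12) = -381 + (-3 - 84 - 60) = -381 - 147 = -528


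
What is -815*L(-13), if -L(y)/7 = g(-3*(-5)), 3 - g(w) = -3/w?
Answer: 18256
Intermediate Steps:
g(w) = 3 + 3/w (g(w) = 3 - (-3)/w = 3 + 3/w)
L(y) = -112/5 (L(y) = -7*(3 + 3/((-3*(-5)))) = -7*(3 + 3/15) = -7*(3 + 3*(1/15)) = -7*(3 + 1/5) = -7*16/5 = -112/5)
-815*L(-13) = -815*(-112/5) = 18256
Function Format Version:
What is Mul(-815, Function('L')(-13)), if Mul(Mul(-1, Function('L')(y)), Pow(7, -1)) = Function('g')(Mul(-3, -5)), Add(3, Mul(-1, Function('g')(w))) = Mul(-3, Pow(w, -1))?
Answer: 18256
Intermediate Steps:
Function('g')(w) = Add(3, Mul(3, Pow(w, -1))) (Function('g')(w) = Add(3, Mul(-1, Mul(-3, Pow(w, -1)))) = Add(3, Mul(3, Pow(w, -1))))
Function('L')(y) = Rational(-112, 5) (Function('L')(y) = Mul(-7, Add(3, Mul(3, Pow(Mul(-3, -5), -1)))) = Mul(-7, Add(3, Mul(3, Pow(15, -1)))) = Mul(-7, Add(3, Mul(3, Rational(1, 15)))) = Mul(-7, Add(3, Rational(1, 5))) = Mul(-7, Rational(16, 5)) = Rational(-112, 5))
Mul(-815, Function('L')(-13)) = Mul(-815, Rational(-112, 5)) = 18256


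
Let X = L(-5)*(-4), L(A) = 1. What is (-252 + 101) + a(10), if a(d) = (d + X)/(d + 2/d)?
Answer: -2557/17 ≈ -150.41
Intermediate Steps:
X = -4 (X = 1*(-4) = -4)
a(d) = (-4 + d)/(d + 2/d) (a(d) = (d - 4)/(d + 2/d) = (-4 + d)/(d + 2/d))
(-252 + 101) + a(10) = (-252 + 101) + 10*(-4 + 10)/(2 + 10**2) = -151 + 10*6/(2 + 100) = -151 + 10*6/102 = -151 + 10*(1/102)*6 = -151 + 10/17 = -2557/17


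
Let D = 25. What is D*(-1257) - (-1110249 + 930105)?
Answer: 148719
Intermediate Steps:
D*(-1257) - (-1110249 + 930105) = 25*(-1257) - (-1110249 + 930105) = -31425 - 1*(-180144) = -31425 + 180144 = 148719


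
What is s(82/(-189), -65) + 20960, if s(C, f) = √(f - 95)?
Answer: 20960 + 4*I*√10 ≈ 20960.0 + 12.649*I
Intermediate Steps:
s(C, f) = √(-95 + f)
s(82/(-189), -65) + 20960 = √(-95 - 65) + 20960 = √(-160) + 20960 = 4*I*√10 + 20960 = 20960 + 4*I*√10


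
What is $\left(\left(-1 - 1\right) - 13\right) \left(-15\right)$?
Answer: $225$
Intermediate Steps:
$\left(\left(-1 - 1\right) - 13\right) \left(-15\right) = \left(-2 - 13\right) \left(-15\right) = \left(-15\right) \left(-15\right) = 225$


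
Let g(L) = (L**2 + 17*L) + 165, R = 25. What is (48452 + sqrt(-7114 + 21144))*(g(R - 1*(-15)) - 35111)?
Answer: -1582733032 - 32666*sqrt(14030) ≈ -1.5866e+9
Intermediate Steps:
g(L) = 165 + L**2 + 17*L
(48452 + sqrt(-7114 + 21144))*(g(R - 1*(-15)) - 35111) = (48452 + sqrt(-7114 + 21144))*((165 + (25 - 1*(-15))**2 + 17*(25 - 1*(-15))) - 35111) = (48452 + sqrt(14030))*((165 + (25 + 15)**2 + 17*(25 + 15)) - 35111) = (48452 + sqrt(14030))*((165 + 40**2 + 17*40) - 35111) = (48452 + sqrt(14030))*((165 + 1600 + 680) - 35111) = (48452 + sqrt(14030))*(2445 - 35111) = (48452 + sqrt(14030))*(-32666) = -1582733032 - 32666*sqrt(14030)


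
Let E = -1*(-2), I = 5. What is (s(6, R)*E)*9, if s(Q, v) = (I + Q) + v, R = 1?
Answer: 216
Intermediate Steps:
E = 2
s(Q, v) = 5 + Q + v (s(Q, v) = (5 + Q) + v = 5 + Q + v)
(s(6, R)*E)*9 = ((5 + 6 + 1)*2)*9 = (12*2)*9 = 24*9 = 216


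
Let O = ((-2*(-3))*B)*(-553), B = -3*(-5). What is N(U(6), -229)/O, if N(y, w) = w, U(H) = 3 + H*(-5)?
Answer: 229/49770 ≈ 0.0046012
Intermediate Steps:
B = 15
U(H) = 3 - 5*H
O = -49770 (O = (-2*(-3)*15)*(-553) = (6*15)*(-553) = 90*(-553) = -49770)
N(U(6), -229)/O = -229/(-49770) = -229*(-1/49770) = 229/49770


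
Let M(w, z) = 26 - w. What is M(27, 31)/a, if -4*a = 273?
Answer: 4/273 ≈ 0.014652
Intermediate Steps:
a = -273/4 (a = -¼*273 = -273/4 ≈ -68.250)
M(27, 31)/a = (26 - 1*27)/(-273/4) = (26 - 27)*(-4/273) = -1*(-4/273) = 4/273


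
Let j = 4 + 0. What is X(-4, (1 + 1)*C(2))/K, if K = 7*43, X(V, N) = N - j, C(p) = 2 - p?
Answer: -4/301 ≈ -0.013289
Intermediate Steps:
j = 4
X(V, N) = -4 + N (X(V, N) = N - 1*4 = N - 4 = -4 + N)
K = 301
X(-4, (1 + 1)*C(2))/K = (-4 + (1 + 1)*(2 - 1*2))/301 = (-4 + 2*(2 - 2))*(1/301) = (-4 + 2*0)*(1/301) = (-4 + 0)*(1/301) = -4*1/301 = -4/301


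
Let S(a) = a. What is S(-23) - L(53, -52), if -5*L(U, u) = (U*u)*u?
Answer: 143197/5 ≈ 28639.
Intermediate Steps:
L(U, u) = -U*u²/5 (L(U, u) = -U*u*u/5 = -U*u²/5)
S(-23) - L(53, -52) = -23 - (-1)*53*(-52)²/5 = -23 - (-1)*53*2704/5 = -23 - 1*(-143312/5) = -23 + 143312/5 = 143197/5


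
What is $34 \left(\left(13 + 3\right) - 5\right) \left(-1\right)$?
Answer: $-374$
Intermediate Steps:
$34 \left(\left(13 + 3\right) - 5\right) \left(-1\right) = 34 \left(16 - 5\right) \left(-1\right) = 34 \cdot 11 \left(-1\right) = 374 \left(-1\right) = -374$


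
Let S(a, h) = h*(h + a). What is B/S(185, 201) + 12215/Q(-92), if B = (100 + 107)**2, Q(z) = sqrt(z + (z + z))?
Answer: 14283/25862 - 12215*I*sqrt(69)/138 ≈ 0.55228 - 735.26*I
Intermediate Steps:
Q(z) = sqrt(3)*sqrt(z) (Q(z) = sqrt(z + 2*z) = sqrt(3*z) = sqrt(3)*sqrt(z))
S(a, h) = h*(a + h)
B = 42849 (B = 207**2 = 42849)
B/S(185, 201) + 12215/Q(-92) = 42849/((201*(185 + 201))) + 12215/((sqrt(3)*sqrt(-92))) = 42849/((201*386)) + 12215/((sqrt(3)*(2*I*sqrt(23)))) = 42849/77586 + 12215/((2*I*sqrt(69))) = 42849*(1/77586) + 12215*(-I*sqrt(69)/138) = 14283/25862 - 12215*I*sqrt(69)/138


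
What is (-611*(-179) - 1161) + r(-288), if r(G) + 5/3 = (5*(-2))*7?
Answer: 324409/3 ≈ 1.0814e+5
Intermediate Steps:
r(G) = -215/3 (r(G) = -5/3 + (5*(-2))*7 = -5/3 - 10*7 = -5/3 - 70 = -215/3)
(-611*(-179) - 1161) + r(-288) = (-611*(-179) - 1161) - 215/3 = (109369 - 1161) - 215/3 = 108208 - 215/3 = 324409/3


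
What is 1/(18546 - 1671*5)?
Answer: 1/10191 ≈ 9.8126e-5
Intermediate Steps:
1/(18546 - 1671*5) = 1/(18546 - 8355) = 1/10191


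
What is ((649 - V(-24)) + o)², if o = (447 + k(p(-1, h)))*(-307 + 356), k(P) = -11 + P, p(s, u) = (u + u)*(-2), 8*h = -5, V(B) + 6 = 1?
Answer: 1960806961/4 ≈ 4.9020e+8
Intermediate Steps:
V(B) = -5 (V(B) = -6 + 1 = -5)
h = -5/8 (h = (⅛)*(-5) = -5/8 ≈ -0.62500)
p(s, u) = -4*u (p(s, u) = (2*u)*(-2) = -4*u)
o = 42973/2 (o = (447 + (-11 - 4*(-5/8)))*(-307 + 356) = (447 + (-11 + 5/2))*49 = (447 - 17/2)*49 = (877/2)*49 = 42973/2 ≈ 21487.)
((649 - V(-24)) + o)² = ((649 - 1*(-5)) + 42973/2)² = ((649 + 5) + 42973/2)² = (654 + 42973/2)² = (44281/2)² = 1960806961/4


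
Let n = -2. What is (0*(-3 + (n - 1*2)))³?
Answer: 0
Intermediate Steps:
(0*(-3 + (n - 1*2)))³ = (0*(-3 + (-2 - 1*2)))³ = (0*(-3 + (-2 - 2)))³ = (0*(-3 - 4))³ = (0*(-7))³ = 0³ = 0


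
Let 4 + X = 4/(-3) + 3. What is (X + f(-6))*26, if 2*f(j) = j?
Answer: -416/3 ≈ -138.67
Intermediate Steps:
f(j) = j/2
X = -7/3 (X = -4 + (4/(-3) + 3) = -4 + (4*(-⅓) + 3) = -4 + (-4/3 + 3) = -4 + 5/3 = -7/3 ≈ -2.3333)
(X + f(-6))*26 = (-7/3 + (½)*(-6))*26 = (-7/3 - 3)*26 = -16/3*26 = -416/3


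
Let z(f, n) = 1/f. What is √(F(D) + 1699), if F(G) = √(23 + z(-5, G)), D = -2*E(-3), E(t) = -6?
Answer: √(42475 + 5*√570)/5 ≈ 41.277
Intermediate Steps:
z(f, n) = 1/f
D = 12 (D = -2*(-6) = 12)
F(G) = √570/5 (F(G) = √(23 + 1/(-5)) = √(23 - ⅕) = √(114/5) = √570/5)
√(F(D) + 1699) = √(√570/5 + 1699) = √(1699 + √570/5)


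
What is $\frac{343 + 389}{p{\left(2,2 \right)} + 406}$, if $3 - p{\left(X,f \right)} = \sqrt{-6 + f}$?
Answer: $\frac{299388}{167285} + \frac{1464 i}{167285} \approx 1.7897 + 0.0087515 i$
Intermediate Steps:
$p{\left(X,f \right)} = 3 - \sqrt{-6 + f}$
$\frac{343 + 389}{p{\left(2,2 \right)} + 406} = \frac{343 + 389}{\left(3 - \sqrt{-6 + 2}\right) + 406} = \frac{732}{\left(3 - \sqrt{-4}\right) + 406} = \frac{732}{\left(3 - 2 i\right) + 406} = \frac{732}{409 - 2 i} = 732 \frac{409 + 2 i}{167285} = \frac{732 \left(409 + 2 i\right)}{167285}$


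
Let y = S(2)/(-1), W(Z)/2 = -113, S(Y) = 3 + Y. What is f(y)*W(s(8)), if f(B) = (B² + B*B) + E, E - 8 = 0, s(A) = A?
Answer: -13108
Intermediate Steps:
W(Z) = -226 (W(Z) = 2*(-113) = -226)
E = 8 (E = 8 + 0 = 8)
y = -5 (y = (3 + 2)/(-1) = 5*(-1) = -5)
f(B) = 8 + 2*B² (f(B) = (B² + B*B) + 8 = (B² + B²) + 8 = 2*B² + 8 = 8 + 2*B²)
f(y)*W(s(8)) = (8 + 2*(-5)²)*(-226) = (8 + 2*25)*(-226) = (8 + 50)*(-226) = 58*(-226) = -13108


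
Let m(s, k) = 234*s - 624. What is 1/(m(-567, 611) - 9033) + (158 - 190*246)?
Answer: -6630248971/142335 ≈ -46582.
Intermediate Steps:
m(s, k) = -624 + 234*s
1/(m(-567, 611) - 9033) + (158 - 190*246) = 1/((-624 + 234*(-567)) - 9033) + (158 - 190*246) = 1/((-624 - 132678) - 9033) + (158 - 46740) = 1/(-133302 - 9033) - 46582 = 1/(-142335) - 46582 = -1/142335 - 46582 = -6630248971/142335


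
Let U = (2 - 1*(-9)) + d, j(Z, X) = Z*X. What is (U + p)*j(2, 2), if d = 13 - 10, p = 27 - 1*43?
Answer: -8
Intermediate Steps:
p = -16 (p = 27 - 43 = -16)
j(Z, X) = X*Z
d = 3
U = 14 (U = (2 - 1*(-9)) + 3 = (2 + 9) + 3 = 11 + 3 = 14)
(U + p)*j(2, 2) = (14 - 16)*(2*2) = -2*4 = -8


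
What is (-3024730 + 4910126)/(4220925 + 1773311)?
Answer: 3391/10781 ≈ 0.31453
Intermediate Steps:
(-3024730 + 4910126)/(4220925 + 1773311) = 1885396/5994236 = 1885396*(1/5994236) = 3391/10781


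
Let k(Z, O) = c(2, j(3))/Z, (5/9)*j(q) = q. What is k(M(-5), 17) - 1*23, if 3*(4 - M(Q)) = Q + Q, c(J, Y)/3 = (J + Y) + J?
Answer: -2107/110 ≈ -19.155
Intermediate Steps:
j(q) = 9*q/5
c(J, Y) = 3*Y + 6*J (c(J, Y) = 3*((J + Y) + J) = 3*(Y + 2*J) = 3*Y + 6*J)
M(Q) = 4 - 2*Q/3 (M(Q) = 4 - (Q + Q)/3 = 4 - 2*Q/3)
k(Z, O) = 141/(5*Z) (k(Z, O) = (3*((9/5)*3) + 6*2)/Z = (3*(27/5) + 12)/Z = (81/5 + 12)/Z = 141/(5*Z))
k(M(-5), 17) - 1*23 = 141/(5*(4 - ⅔*(-5))) - 1*23 = 141/(5*(4 + 10/3)) - 23 = 141/(5*(22/3)) - 23 = (141/5)*(3/22) - 23 = 423/110 - 23 = -2107/110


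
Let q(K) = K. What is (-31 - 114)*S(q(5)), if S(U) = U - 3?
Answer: -290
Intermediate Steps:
S(U) = -3 + U
(-31 - 114)*S(q(5)) = (-31 - 114)*(-3 + 5) = -145*2 = -290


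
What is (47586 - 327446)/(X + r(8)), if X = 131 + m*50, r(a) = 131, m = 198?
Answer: -139930/5081 ≈ -27.540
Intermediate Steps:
X = 10031 (X = 131 + 198*50 = 131 + 9900 = 10031)
(47586 - 327446)/(X + r(8)) = (47586 - 327446)/(10031 + 131) = -279860/10162 = -279860*1/10162 = -139930/5081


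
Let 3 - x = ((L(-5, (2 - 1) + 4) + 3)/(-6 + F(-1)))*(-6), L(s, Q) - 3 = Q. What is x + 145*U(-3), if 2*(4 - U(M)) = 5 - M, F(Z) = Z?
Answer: -45/7 ≈ -6.4286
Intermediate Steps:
L(s, Q) = 3 + Q
x = -45/7 (x = 3 - ((3 + ((2 - 1) + 4)) + 3)/(-6 - 1)*(-6) = 3 - ((3 + (1 + 4)) + 3)/(-7)*(-6) = 3 - ((3 + 5) + 3)*(-⅐)*(-6) = 3 - (8 + 3)*(-⅐)*(-6) = 3 - 11*(-⅐)*(-6) = 3 - (-11)*(-6)/7 = 3 - 1*66/7 = 3 - 66/7 = -45/7 ≈ -6.4286)
U(M) = 3/2 + M/2 (U(M) = 4 - (5 - M)/2 = 4 + (-5/2 + M/2) = 3/2 + M/2)
x + 145*U(-3) = -45/7 + 145*(3/2 + (½)*(-3)) = -45/7 + 145*(3/2 - 3/2) = -45/7 + 145*0 = -45/7 + 0 = -45/7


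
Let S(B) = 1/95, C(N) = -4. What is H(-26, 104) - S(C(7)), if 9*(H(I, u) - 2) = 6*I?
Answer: -4373/285 ≈ -15.344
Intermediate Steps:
H(I, u) = 2 + 2*I/3 (H(I, u) = 2 + (6*I)/9 = 2 + 2*I/3)
S(B) = 1/95
H(-26, 104) - S(C(7)) = (2 + (2/3)*(-26)) - 1*1/95 = (2 - 52/3) - 1/95 = -46/3 - 1/95 = -4373/285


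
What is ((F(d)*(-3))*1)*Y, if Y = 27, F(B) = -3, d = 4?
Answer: 243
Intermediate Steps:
((F(d)*(-3))*1)*Y = (-3*(-3)*1)*27 = (9*1)*27 = 9*27 = 243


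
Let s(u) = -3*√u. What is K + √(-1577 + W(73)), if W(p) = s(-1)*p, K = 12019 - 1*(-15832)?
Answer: 27851 + √(-1577 - 219*I) ≈ 27854.0 - 39.807*I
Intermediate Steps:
K = 27851 (K = 12019 + 15832 = 27851)
W(p) = -3*I*p (W(p) = (-3*I)*p = -3*I*p)
K + √(-1577 + W(73)) = 27851 + √(-1577 - 3*I*73) = 27851 + √(-1577 - 219*I)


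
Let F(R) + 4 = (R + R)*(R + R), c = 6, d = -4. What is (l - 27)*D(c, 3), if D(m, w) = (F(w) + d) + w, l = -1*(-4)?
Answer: -713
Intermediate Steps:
l = 4
F(R) = -4 + 4*R² (F(R) = -4 + (R + R)*(R + R) = -4 + (2*R)*(2*R) = -4 + 4*R²)
D(m, w) = -8 + w + 4*w² (D(m, w) = ((-4 + 4*w²) - 4) + w = (-8 + 4*w²) + w = -8 + w + 4*w²)
(l - 27)*D(c, 3) = (4 - 27)*(-8 + 3 + 4*3²) = -23*(-8 + 3 + 4*9) = -23*(-8 + 3 + 36) = -23*31 = -713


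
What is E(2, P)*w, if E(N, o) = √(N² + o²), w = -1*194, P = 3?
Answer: -194*√13 ≈ -699.48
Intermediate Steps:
w = -194
E(2, P)*w = √(2² + 3²)*(-194) = √(4 + 9)*(-194) = √13*(-194) = -194*√13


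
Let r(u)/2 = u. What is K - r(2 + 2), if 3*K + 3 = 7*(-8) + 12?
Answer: -71/3 ≈ -23.667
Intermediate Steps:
r(u) = 2*u
K = -47/3 (K = -1 + (7*(-8) + 12)/3 = -1 + (-56 + 12)/3 = -1 + (⅓)*(-44) = -1 - 44/3 = -47/3 ≈ -15.667)
K - r(2 + 2) = -47/3 - 2*(2 + 2) = -47/3 - 2*4 = -47/3 - 1*8 = -47/3 - 8 = -71/3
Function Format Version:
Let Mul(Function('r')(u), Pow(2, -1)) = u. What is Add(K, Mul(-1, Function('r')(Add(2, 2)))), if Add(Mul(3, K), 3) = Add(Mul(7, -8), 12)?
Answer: Rational(-71, 3) ≈ -23.667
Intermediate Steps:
Function('r')(u) = Mul(2, u)
K = Rational(-47, 3) (K = Add(-1, Mul(Rational(1, 3), Add(Mul(7, -8), 12))) = Add(-1, Mul(Rational(1, 3), Add(-56, 12))) = Add(-1, Mul(Rational(1, 3), -44)) = Add(-1, Rational(-44, 3)) = Rational(-47, 3) ≈ -15.667)
Add(K, Mul(-1, Function('r')(Add(2, 2)))) = Add(Rational(-47, 3), Mul(-1, Mul(2, Add(2, 2)))) = Add(Rational(-47, 3), Mul(-1, Mul(2, 4))) = Add(Rational(-47, 3), Mul(-1, 8)) = Add(Rational(-47, 3), -8) = Rational(-71, 3)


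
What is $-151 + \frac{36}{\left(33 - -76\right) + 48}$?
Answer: $- \frac{23671}{157} \approx -150.77$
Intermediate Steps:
$-151 + \frac{36}{\left(33 - -76\right) + 48} = -151 + \frac{36}{\left(33 + 76\right) + 48} = -151 + \frac{36}{109 + 48} = -151 + \frac{36}{157} = - \frac{23671}{157}$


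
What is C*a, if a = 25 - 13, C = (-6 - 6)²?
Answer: 1728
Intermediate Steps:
C = 144 (C = (-12)² = 144)
a = 12
C*a = 144*12 = 1728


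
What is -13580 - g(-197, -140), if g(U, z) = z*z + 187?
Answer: -33367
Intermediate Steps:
g(U, z) = 187 + z² (g(U, z) = z² + 187 = 187 + z²)
-13580 - g(-197, -140) = -13580 - (187 + (-140)²) = -13580 - (187 + 19600) = -13580 - 1*19787 = -13580 - 19787 = -33367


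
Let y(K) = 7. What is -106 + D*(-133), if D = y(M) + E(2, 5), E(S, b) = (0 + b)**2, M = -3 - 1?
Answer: -4362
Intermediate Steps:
M = -4
E(S, b) = b**2
D = 32 (D = 7 + 5**2 = 7 + 25 = 32)
-106 + D*(-133) = -106 + 32*(-133) = -106 - 4256 = -4362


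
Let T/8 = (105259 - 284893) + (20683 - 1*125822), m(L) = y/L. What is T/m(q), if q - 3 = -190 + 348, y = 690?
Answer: -7973644/15 ≈ -5.3158e+5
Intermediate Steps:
q = 161 (q = 3 + (-190 + 348) = 3 + 158 = 161)
m(L) = 690/L
T = -2278184 (T = 8*((105259 - 284893) + (20683 - 1*125822)) = 8*(-179634 + (20683 - 125822)) = 8*(-179634 - 105139) = 8*(-284773) = -2278184)
T/m(q) = -2278184/(690/161) = -2278184/(690*(1/161)) = -2278184/30/7 = -2278184*7/30 = -7973644/15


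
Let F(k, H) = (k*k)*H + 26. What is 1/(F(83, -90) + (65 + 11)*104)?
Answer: -1/612080 ≈ -1.6338e-6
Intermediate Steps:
F(k, H) = 26 + H*k² (F(k, H) = k²*H + 26 = H*k² + 26 = 26 + H*k²)
1/(F(83, -90) + (65 + 11)*104) = 1/((26 - 90*83²) + (65 + 11)*104) = 1/((26 - 90*6889) + 76*104) = 1/((26 - 620010) + 7904) = 1/(-619984 + 7904) = 1/(-612080) = -1/612080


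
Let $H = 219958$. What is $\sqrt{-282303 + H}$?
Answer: $i \sqrt{62345} \approx 249.69 i$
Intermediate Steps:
$\sqrt{-282303 + H} = \sqrt{-282303 + 219958} = \sqrt{-62345} = i \sqrt{62345}$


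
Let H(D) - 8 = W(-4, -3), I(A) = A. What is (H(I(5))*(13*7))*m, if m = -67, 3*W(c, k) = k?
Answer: -42679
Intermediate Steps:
W(c, k) = k/3
H(D) = 7 (H(D) = 8 + (⅓)*(-3) = 8 - 1 = 7)
(H(I(5))*(13*7))*m = (7*(13*7))*(-67) = (7*91)*(-67) = 637*(-67) = -42679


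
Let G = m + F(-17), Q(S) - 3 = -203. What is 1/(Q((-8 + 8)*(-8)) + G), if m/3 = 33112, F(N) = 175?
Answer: 1/99311 ≈ 1.0069e-5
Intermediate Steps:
m = 99336 (m = 3*33112 = 99336)
Q(S) = -200 (Q(S) = 3 - 203 = -200)
G = 99511 (G = 99336 + 175 = 99511)
1/(Q((-8 + 8)*(-8)) + G) = 1/(-200 + 99511) = 1/99311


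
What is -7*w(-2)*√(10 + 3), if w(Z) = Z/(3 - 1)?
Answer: 7*√13 ≈ 25.239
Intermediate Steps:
w(Z) = Z/2
-7*w(-2)*√(10 + 3) = -7*((½)*(-2))*√(10 + 3) = -7*(-1)*√13 = -(-7)*√13 = 7*√13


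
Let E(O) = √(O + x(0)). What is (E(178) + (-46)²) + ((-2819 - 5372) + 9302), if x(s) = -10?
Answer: 3227 + 2*√42 ≈ 3240.0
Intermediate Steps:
E(O) = √(-10 + O) (E(O) = √(O - 10) = √(-10 + O))
(E(178) + (-46)²) + ((-2819 - 5372) + 9302) = (√(-10 + 178) + (-46)²) + ((-2819 - 5372) + 9302) = (√168 + 2116) + (-8191 + 9302) = (2*√42 + 2116) + 1111 = (2116 + 2*√42) + 1111 = 3227 + 2*√42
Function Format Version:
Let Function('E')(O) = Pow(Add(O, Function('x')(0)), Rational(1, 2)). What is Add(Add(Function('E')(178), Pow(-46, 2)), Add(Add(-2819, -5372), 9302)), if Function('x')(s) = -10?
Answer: Add(3227, Mul(2, Pow(42, Rational(1, 2)))) ≈ 3240.0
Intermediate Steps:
Function('E')(O) = Pow(Add(-10, O), Rational(1, 2)) (Function('E')(O) = Pow(Add(O, -10), Rational(1, 2)) = Pow(Add(-10, O), Rational(1, 2)))
Add(Add(Function('E')(178), Pow(-46, 2)), Add(Add(-2819, -5372), 9302)) = Add(Add(Pow(Add(-10, 178), Rational(1, 2)), Pow(-46, 2)), Add(Add(-2819, -5372), 9302)) = Add(Add(Pow(168, Rational(1, 2)), 2116), Add(-8191, 9302)) = Add(Add(Mul(2, Pow(42, Rational(1, 2))), 2116), 1111) = Add(Add(2116, Mul(2, Pow(42, Rational(1, 2)))), 1111) = Add(3227, Mul(2, Pow(42, Rational(1, 2))))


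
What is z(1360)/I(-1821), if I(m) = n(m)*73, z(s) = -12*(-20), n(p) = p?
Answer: -80/44311 ≈ -0.0018054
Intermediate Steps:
z(s) = 240
I(m) = 73*m (I(m) = m*73 = 73*m)
z(1360)/I(-1821) = 240/((73*(-1821))) = 240/(-132933) = 240*(-1/132933) = -80/44311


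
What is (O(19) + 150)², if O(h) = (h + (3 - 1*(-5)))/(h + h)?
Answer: 32798529/1444 ≈ 22714.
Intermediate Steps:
O(h) = (8 + h)/(2*h) (O(h) = (h + (3 + 5))/((2*h)) = (h + 8)*(1/(2*h)) = (8 + h)*(1/(2*h)) = (8 + h)/(2*h))
(O(19) + 150)² = ((½)*(8 + 19)/19 + 150)² = ((½)*(1/19)*27 + 150)² = (27/38 + 150)² = (5727/38)² = 32798529/1444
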